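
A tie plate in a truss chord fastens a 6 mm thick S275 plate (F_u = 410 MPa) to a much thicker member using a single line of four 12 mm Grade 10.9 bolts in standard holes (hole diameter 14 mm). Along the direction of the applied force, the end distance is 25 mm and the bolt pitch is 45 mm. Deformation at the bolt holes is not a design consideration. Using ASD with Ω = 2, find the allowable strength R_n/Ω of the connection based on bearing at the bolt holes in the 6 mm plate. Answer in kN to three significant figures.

166 kN

Per bolt r_n = 1.5 l_c t F_u ≤ 3.0 d t F_u; upper limit = 3.0 × 12 × 6 × 410 / 1000 = 88.56 kN.
Edge bolt: l_c = 25 − 14/2 = 18 mm → 1.5 × 18 × 6 × 410 / 1000 = 66.42 → r_n = 66.42 kN.
Interior bolts: l_c = 45 − 14 = 31 mm → 1.5 × 31 × 6 × 410 / 1000 = 114.4 → r_n = 88.56 kN.
R_n = 1 × 66.42 + 3 × 88.56 = 332.1 kN.
Allowable strength R_n/Ω = 332.1 / 2 = 166 kN.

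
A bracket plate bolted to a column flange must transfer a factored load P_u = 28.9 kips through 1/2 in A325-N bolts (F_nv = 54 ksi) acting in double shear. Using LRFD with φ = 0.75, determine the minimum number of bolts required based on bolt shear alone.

A_b = π·0.5²/4 = 0.1963 in².
Per-bolt design strength φR_n = 0.75 × 54 × 0.1963 × 2 = 15.9 kips.
n ≥ 28.9 / 15.9 = 1.817 → use 2 bolts.

2 bolts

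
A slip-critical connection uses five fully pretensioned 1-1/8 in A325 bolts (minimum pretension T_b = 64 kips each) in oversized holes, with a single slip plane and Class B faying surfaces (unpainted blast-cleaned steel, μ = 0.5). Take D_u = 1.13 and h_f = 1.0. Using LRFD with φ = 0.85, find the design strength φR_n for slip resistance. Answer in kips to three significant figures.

R_n = μ · D_u · h_f · T_b · n_s · n_b = 0.5 × 1.13 × 1.0 × 64 × 1 × 5 = 180.8 kips.
Design strength φR_n = 0.85 × 180.8 = 154 kips.

154 kips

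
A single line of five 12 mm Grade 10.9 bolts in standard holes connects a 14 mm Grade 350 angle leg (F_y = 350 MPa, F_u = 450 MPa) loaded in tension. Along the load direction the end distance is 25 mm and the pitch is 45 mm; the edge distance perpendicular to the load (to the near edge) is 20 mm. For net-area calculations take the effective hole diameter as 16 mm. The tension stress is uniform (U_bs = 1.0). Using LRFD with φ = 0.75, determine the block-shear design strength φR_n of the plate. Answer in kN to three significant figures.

Shear plane L_v = 25 + 4·45 = 205 mm; A_gv = 205 × 14 = 2870 mm².
A_nv = (205 − 4.5·16) × 14 = 1862 mm².
A_nt = (20 − 0.5·16) × 14 = 168 mm².
0.6 F_u A_nv = 502.7 kN; 0.6 F_y A_gv = 602.7 kN → shear rupture governs the shear term.
R_n = 502.7 + 1.0 × 450 × 168 / 1000 = 578.3 kN.
Design strength φR_n = 0.75 × 578.3 = 434 kN.

434 kN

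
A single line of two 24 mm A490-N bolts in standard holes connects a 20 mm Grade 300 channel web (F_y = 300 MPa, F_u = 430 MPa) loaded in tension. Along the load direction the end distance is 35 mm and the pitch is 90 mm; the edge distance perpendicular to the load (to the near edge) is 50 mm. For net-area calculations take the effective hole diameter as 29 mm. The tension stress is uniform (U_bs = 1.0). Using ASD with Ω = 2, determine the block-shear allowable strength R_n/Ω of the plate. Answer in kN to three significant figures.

Shear plane L_v = 35 + 1·90 = 125 mm; A_gv = 125 × 20 = 2500 mm².
A_nv = (125 − 1.5·29) × 20 = 1630 mm².
A_nt = (50 − 0.5·29) × 20 = 710 mm².
0.6 F_u A_nv = 420.5 kN; 0.6 F_y A_gv = 450 kN → shear rupture governs the shear term.
R_n = 420.5 + 1.0 × 430 × 710 / 1000 = 725.8 kN.
Allowable strength R_n/Ω = 725.8 / 2 = 363 kN.

363 kN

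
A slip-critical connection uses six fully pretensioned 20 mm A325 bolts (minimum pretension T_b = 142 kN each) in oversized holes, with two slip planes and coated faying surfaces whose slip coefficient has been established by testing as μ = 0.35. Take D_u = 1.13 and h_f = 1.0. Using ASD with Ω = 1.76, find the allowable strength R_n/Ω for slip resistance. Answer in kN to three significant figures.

R_n = μ · D_u · h_f · T_b · n_s · n_b = 0.35 × 1.13 × 1.0 × 142 × 2 × 6 = 673.9 kN.
Allowable strength R_n/Ω = 673.9 / 1.76 = 383 kN.

383 kN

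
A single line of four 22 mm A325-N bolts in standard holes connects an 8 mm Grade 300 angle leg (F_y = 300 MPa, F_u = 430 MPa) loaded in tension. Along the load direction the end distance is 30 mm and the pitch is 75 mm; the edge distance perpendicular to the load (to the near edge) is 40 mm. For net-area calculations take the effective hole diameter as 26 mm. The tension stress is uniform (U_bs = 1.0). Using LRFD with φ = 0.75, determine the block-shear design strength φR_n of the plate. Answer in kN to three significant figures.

Shear plane L_v = 30 + 3·75 = 255 mm; A_gv = 255 × 8 = 2040 mm².
A_nv = (255 − 3.5·26) × 8 = 1312 mm².
A_nt = (40 − 0.5·26) × 8 = 216 mm².
0.6 F_u A_nv = 338.5 kN; 0.6 F_y A_gv = 367.2 kN → shear rupture governs the shear term.
R_n = 338.5 + 1.0 × 430 × 216 / 1000 = 431.4 kN.
Design strength φR_n = 0.75 × 431.4 = 324 kN.

324 kN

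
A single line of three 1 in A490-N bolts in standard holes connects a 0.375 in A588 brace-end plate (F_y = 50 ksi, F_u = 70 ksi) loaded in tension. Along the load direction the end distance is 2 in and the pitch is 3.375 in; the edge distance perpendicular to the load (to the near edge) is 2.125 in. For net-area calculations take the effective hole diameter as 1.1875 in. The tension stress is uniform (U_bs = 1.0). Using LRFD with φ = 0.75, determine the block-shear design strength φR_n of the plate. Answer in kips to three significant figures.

98.4 kips

Shear plane L_v = 2 + 2·3.375 = 8.75 in; A_gv = 8.75 × 0.375 = 3.281 in².
A_nv = (8.75 − 2.5·1.1875) × 0.375 = 2.168 in².
A_nt = (2.125 − 0.5·1.1875) × 0.375 = 0.5742 in².
0.6 F_u A_nv = 91.05 kips; 0.6 F_y A_gv = 98.44 kips → shear rupture governs the shear term.
R_n = 91.05 + 1.0 × 70 × 0.5742 = 131.2 kips.
Design strength φR_n = 0.75 × 131.2 = 98.4 kips.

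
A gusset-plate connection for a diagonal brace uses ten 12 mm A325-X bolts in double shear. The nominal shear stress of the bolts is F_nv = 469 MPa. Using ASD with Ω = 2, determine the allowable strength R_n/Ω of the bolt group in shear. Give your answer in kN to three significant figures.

530 kN

A_b = π × 12² / 4 = 113.1 mm².
R_n = F_nv · A_b · n · n_s = 469 × 113.1 × 10 × 2 / 1000 = 1061 kN.
Allowable strength R_n/Ω = 1061 / 2 = 530 kN.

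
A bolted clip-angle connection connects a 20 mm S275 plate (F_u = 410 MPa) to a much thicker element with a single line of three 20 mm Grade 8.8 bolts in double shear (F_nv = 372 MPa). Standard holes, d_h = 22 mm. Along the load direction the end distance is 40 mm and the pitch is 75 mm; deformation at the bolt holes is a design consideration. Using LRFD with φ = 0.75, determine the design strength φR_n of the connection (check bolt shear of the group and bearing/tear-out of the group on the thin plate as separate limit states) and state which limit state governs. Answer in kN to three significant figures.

Bolt shear: A_b = π·20²/4 = 314.2 mm²; R_n = 372 × 314.2 × 3 × 2 / 1000 = 701.2 kN → 0.75 × 701.2 = 526 kN.
Bearing (1.2 l_c t F_u ≤ 2.4 d t F_u): upper limit = 2.4·20·20·410 / 1000 = 393.6 kN.
  Edge l_c = 40 − 22/2 = 29 → r_n = 285.4 kN; interior l_c = 75 − 22 = 53 → r_n = 393.6 kN.
  R_n,bearing = 1·285.4 + 2·393.6 = 1073 kN → 0.75 × 1073 = 804 kN.
Bolt shear governs: 526 kN.

526 kN (bolt shear governs)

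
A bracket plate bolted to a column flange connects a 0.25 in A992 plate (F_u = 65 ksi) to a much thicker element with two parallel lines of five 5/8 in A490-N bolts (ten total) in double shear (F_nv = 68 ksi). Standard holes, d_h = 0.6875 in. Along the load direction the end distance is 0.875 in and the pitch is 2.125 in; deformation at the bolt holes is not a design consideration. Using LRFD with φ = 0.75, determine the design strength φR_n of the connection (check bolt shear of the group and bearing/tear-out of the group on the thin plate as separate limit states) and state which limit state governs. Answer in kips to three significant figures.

Bolt shear: A_b = π·0.625²/4 = 0.3068 in²; R_n = 68 × 0.3068 × 10 × 2 = 417.2 kips → 0.75 × 417.2 = 313 kips.
Bearing (1.5 l_c t F_u ≤ 3.0 d t F_u): upper limit = 3.0·0.625·0.25·65 = 30.47 kips.
  Edge l_c = 0.875 − 0.6875/2 = 0.5312 → r_n = 12.95 kips; interior l_c = 2.125 − 0.6875 = 1.438 → r_n = 30.47 kips.
  R_n,bearing = 2·12.95 + 8·30.47 = 269.6 kips → 0.75 × 269.6 = 202 kips.
Bearing governs: 202 kips.

202 kips (bearing governs)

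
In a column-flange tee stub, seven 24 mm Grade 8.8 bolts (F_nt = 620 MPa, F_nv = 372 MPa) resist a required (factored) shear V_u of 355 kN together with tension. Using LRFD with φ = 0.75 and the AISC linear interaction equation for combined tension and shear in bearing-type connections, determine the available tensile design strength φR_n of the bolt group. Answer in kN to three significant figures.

1320 kN

A_b = π·24²/4 = 452.4 mm²; f_rv = 355 × 1000 / (7 × 452.4) = 112.1 MPa.
F'_nt = 1.3 F_nt − (F_nt / φF_nv) f_rv = 1.3·620 − (620/(0.75·372))·112.1 = 556.9 MPa, capped at F_nt → F'_nt = 556.9 MPa.
R_n = F'_nt · A_b · n = 556.9 × 452.4 × 7 / 1000 = 1763 kN.
Design strength φR_n = 0.75 × 1763 = 1320 kN.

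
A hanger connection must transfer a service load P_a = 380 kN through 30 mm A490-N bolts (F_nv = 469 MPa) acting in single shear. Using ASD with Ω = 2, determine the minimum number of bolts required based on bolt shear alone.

A_b = π·30²/4 = 706.9 mm².
Per-bolt allowable strength R_n/Ω = 469 × 706.9 × 1 / 1000 / 2 = 165.8 kN.
n ≥ 380 / 165.8 = 2.292 → use 3 bolts.

3 bolts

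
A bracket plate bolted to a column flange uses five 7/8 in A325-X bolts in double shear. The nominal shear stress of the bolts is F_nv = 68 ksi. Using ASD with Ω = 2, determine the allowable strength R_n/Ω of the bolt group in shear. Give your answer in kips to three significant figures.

A_b = π × 0.875² / 4 = 0.6013 in².
R_n = F_nv · A_b · n · n_s = 68 × 0.6013 × 5 × 2 = 408.9 kips.
Allowable strength R_n/Ω = 408.9 / 2 = 204 kips.

204 kips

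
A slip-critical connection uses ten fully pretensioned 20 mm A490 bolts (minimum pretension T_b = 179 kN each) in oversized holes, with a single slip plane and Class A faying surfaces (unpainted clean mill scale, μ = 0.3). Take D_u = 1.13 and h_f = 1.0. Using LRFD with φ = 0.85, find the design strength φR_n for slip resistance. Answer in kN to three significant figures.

516 kN

R_n = μ · D_u · h_f · T_b · n_s · n_b = 0.3 × 1.13 × 1.0 × 179 × 1 × 10 = 606.8 kN.
Design strength φR_n = 0.85 × 606.8 = 516 kN.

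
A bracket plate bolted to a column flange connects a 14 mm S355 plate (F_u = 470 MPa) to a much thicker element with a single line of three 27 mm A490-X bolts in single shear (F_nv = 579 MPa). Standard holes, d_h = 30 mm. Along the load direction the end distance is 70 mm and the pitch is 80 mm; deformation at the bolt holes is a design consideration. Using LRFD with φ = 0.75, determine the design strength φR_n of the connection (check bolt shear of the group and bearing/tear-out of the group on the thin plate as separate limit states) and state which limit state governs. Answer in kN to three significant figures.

746 kN (bolt shear governs)

Bolt shear: A_b = π·27²/4 = 572.6 mm²; R_n = 579 × 572.6 × 3 × 1 / 1000 = 994.5 kN → 0.75 × 994.5 = 746 kN.
Bearing (1.2 l_c t F_u ≤ 2.4 d t F_u): upper limit = 2.4·27·14·470 / 1000 = 426.4 kN.
  Edge l_c = 70 − 30/2 = 55 → r_n = 426.4 kN; interior l_c = 80 − 30 = 50 → r_n = 394.8 kN.
  R_n,bearing = 1·426.4 + 2·394.8 = 1216 kN → 0.75 × 1216 = 912 kN.
Bolt shear governs: 746 kN.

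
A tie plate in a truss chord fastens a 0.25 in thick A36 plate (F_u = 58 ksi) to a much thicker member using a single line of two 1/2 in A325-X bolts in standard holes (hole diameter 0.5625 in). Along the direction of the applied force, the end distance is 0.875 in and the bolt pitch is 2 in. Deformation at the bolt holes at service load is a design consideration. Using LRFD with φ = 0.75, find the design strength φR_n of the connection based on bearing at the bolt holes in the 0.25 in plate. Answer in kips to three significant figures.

Per bolt r_n = 1.2 l_c t F_u ≤ 2.4 d t F_u; upper limit = 2.4 × 0.5 × 0.25 × 58 = 17.4 kips.
Edge bolt: l_c = 0.875 − 0.5625/2 = 0.5938 in → 1.2 × 0.5938 × 0.25 × 58 = 10.33 → r_n = 10.33 kips.
Interior bolts: l_c = 2 − 0.5625 = 1.438 in → 1.2 × 1.438 × 0.25 × 58 = 25.01 → r_n = 17.4 kips.
R_n = 1 × 10.33 + 1 × 17.4 = 27.73 kips.
Design strength φR_n = 0.75 × 27.73 = 20.8 kips.

20.8 kips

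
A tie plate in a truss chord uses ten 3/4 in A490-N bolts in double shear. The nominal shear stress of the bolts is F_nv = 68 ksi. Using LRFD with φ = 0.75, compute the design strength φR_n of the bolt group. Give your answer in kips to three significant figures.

451 kips

A_b = π × 0.75² / 4 = 0.4418 in².
R_n = F_nv · A_b · n · n_s = 68 × 0.4418 × 10 × 2 = 600.8 kips.
Design strength φR_n = 0.75 × 600.8 = 451 kips.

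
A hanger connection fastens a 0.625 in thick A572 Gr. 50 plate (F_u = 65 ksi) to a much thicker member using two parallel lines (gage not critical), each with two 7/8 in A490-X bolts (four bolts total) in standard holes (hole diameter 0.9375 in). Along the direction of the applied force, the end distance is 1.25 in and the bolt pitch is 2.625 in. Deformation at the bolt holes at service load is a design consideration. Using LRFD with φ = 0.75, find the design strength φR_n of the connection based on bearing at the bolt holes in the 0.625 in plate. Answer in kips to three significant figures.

181 kips

Per bolt r_n = 1.2 l_c t F_u ≤ 2.4 d t F_u; upper limit = 2.4 × 0.875 × 0.625 × 65 = 85.31 kips.
Edge bolt: l_c = 1.25 − 0.9375/2 = 0.7812 in → 1.2 × 0.7812 × 0.625 × 65 = 38.09 → r_n = 38.09 kips.
Interior bolts: l_c = 2.625 − 0.9375 = 1.688 in → 1.2 × 1.688 × 0.625 × 65 = 82.27 → r_n = 82.27 kips.
R_n = 2 × 38.09 + 2 × 82.27 = 240.7 kips.
Design strength φR_n = 0.75 × 240.7 = 181 kips.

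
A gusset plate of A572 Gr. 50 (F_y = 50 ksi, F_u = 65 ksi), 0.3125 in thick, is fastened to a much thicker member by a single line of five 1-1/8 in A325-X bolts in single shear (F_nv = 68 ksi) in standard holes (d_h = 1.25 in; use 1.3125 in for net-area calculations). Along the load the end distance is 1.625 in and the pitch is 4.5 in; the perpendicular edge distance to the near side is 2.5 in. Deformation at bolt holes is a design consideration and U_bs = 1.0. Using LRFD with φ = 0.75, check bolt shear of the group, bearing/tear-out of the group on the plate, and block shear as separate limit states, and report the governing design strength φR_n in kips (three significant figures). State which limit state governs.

153 kips (block shear governs)

Bolt shear: A_b = π·1.125²/4 = 0.994 in²; R_n = 68 × 0.994 × 5 × 1 = 338 kips → 0.75 × 338 = 253 kips.
Bearing: edge l_c = 1, r_n = 24.38 kips; interior l_c = 3.25, r_n = 54.84 kips; R_n = 24.38 + 4·54.84 = 243.7 kips → 183 kips.
Block shear: A_gv = 6.133, A_nv = 4.287, A_nt = 0.5762 in²; R_n = min(0.6F_uA_nv, 0.6F_yA_gv) + U_bs·F_u·A_nt = 204.6 kips → 153 kips.
Block shear governs: 153 kips.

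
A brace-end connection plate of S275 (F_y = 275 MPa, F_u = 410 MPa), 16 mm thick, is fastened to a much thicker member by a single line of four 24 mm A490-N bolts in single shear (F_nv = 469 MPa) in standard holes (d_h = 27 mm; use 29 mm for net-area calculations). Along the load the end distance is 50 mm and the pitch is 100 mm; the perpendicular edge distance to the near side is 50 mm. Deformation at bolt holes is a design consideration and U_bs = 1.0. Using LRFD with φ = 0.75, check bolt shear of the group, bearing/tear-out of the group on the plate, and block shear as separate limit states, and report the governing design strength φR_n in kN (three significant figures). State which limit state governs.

Bolt shear: A_b = π·24²/4 = 452.4 mm²; R_n = 469 × 452.4 × 4 × 1 / 1000 = 848.7 kN → 0.75 × 848.7 = 637 kN.
Bearing: edge l_c = 36.5, r_n = 287.3 kN; interior l_c = 73, r_n = 377.9 kN; R_n = 287.3 + 3·377.9 = 1421 kN → 1070 kN.
Block shear: A_gv = 5600, A_nv = 3976, A_nt = 568 mm²; R_n = min(0.6F_uA_nv, 0.6F_yA_gv) + U_bs·F_u·A_nt = 1157 kN → 868 kN.
Bolt shear governs: 637 kN.

637 kN (bolt shear governs)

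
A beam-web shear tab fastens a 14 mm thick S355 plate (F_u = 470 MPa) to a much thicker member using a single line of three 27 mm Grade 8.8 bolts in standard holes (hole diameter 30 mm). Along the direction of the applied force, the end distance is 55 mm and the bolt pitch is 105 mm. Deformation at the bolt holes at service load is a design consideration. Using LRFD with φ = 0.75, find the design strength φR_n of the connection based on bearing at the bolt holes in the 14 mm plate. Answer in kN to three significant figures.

876 kN

Per bolt r_n = 1.2 l_c t F_u ≤ 2.4 d t F_u; upper limit = 2.4 × 27 × 14 × 470 / 1000 = 426.4 kN.
Edge bolt: l_c = 55 − 30/2 = 40 mm → 1.2 × 40 × 14 × 470 / 1000 = 315.8 → r_n = 315.8 kN.
Interior bolts: l_c = 105 − 30 = 75 mm → 1.2 × 75 × 14 × 470 / 1000 = 592.2 → r_n = 426.4 kN.
R_n = 1 × 315.8 + 2 × 426.4 = 1169 kN.
Design strength φR_n = 0.75 × 1169 = 876 kN.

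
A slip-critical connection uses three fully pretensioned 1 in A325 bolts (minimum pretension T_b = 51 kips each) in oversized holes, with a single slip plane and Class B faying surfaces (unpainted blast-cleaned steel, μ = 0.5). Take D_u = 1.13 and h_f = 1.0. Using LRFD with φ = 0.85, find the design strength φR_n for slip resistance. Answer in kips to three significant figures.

R_n = μ · D_u · h_f · T_b · n_s · n_b = 0.5 × 1.13 × 1.0 × 51 × 1 × 3 = 86.44 kips.
Design strength φR_n = 0.85 × 86.44 = 73.5 kips.

73.5 kips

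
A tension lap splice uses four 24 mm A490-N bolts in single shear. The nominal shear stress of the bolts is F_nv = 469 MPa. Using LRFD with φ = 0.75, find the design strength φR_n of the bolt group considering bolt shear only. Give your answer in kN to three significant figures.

637 kN

A_b = π × 24² / 4 = 452.4 mm².
R_n = F_nv · A_b · n · n_s = 469 × 452.4 × 4 × 1 / 1000 = 848.7 kN.
Design strength φR_n = 0.75 × 848.7 = 637 kN.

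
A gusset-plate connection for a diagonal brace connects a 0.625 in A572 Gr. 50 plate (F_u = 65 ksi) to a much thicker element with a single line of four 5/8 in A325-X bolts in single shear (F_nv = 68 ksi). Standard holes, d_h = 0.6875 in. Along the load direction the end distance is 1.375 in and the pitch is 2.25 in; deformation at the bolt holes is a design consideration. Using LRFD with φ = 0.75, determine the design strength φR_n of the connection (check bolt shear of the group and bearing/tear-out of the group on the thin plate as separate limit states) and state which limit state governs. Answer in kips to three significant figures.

Bolt shear: A_b = π·0.625²/4 = 0.3068 in²; R_n = 68 × 0.3068 × 4 × 1 = 83.45 kips → 0.75 × 83.45 = 62.6 kips.
Bearing (1.2 l_c t F_u ≤ 2.4 d t F_u): upper limit = 2.4·0.625·0.625·65 = 60.94 kips.
  Edge l_c = 1.375 − 0.6875/2 = 1.031 → r_n = 50.27 kips; interior l_c = 2.25 − 0.6875 = 1.562 → r_n = 60.94 kips.
  R_n,bearing = 1·50.27 + 3·60.94 = 233.1 kips → 0.75 × 233.1 = 175 kips.
Bolt shear governs: 62.6 kips.

62.6 kips (bolt shear governs)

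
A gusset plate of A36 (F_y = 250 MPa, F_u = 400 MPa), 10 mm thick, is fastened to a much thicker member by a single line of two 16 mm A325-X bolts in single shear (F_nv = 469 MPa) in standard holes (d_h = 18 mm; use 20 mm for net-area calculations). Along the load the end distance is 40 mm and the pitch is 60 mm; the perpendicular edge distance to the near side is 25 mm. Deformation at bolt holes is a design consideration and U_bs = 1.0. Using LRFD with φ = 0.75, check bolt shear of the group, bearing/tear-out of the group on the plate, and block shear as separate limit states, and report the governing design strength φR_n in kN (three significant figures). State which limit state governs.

Bolt shear: A_b = π·16²/4 = 201.1 mm²; R_n = 469 × 201.1 × 2 × 1 / 1000 = 188.6 kN → 0.75 × 188.6 = 141 kN.
Bearing: edge l_c = 31, r_n = 148.8 kN; interior l_c = 42, r_n = 153.6 kN; R_n = 148.8 + 1·153.6 = 302.4 kN → 227 kN.
Block shear: A_gv = 1000, A_nv = 700, A_nt = 150 mm²; R_n = min(0.6F_uA_nv, 0.6F_yA_gv) + U_bs·F_u·A_nt = 210 kN → 158 kN.
Bolt shear governs: 141 kN.

141 kN (bolt shear governs)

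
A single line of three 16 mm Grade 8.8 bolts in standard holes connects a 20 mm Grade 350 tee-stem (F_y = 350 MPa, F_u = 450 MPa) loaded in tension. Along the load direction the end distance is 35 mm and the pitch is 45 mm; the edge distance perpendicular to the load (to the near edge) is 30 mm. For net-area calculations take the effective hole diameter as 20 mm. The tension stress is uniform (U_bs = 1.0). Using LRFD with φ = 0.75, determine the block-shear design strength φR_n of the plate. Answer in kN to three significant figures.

439 kN

Shear plane L_v = 35 + 2·45 = 125 mm; A_gv = 125 × 20 = 2500 mm².
A_nv = (125 − 2.5·20) × 20 = 1500 mm².
A_nt = (30 − 0.5·20) × 20 = 400 mm².
0.6 F_u A_nv = 405 kN; 0.6 F_y A_gv = 525 kN → shear rupture governs the shear term.
R_n = 405 + 1.0 × 450 × 400 / 1000 = 585 kN.
Design strength φR_n = 0.75 × 585 = 439 kN.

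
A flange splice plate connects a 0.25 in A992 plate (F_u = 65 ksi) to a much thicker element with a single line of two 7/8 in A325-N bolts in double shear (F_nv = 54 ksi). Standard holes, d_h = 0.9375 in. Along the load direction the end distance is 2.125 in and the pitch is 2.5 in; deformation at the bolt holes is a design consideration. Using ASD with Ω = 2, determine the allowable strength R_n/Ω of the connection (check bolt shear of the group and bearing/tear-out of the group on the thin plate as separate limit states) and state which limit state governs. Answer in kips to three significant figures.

Bolt shear: A_b = π·0.875²/4 = 0.6013 in²; R_n = 54 × 0.6013 × 2 × 2 = 129.9 kips → 129.9 / 2 = 64.9 kips.
Bearing (1.2 l_c t F_u ≤ 2.4 d t F_u): upper limit = 2.4·0.875·0.25·65 = 34.12 kips.
  Edge l_c = 2.125 − 0.9375/2 = 1.656 → r_n = 32.3 kips; interior l_c = 2.5 − 0.9375 = 1.562 → r_n = 30.47 kips.
  R_n,bearing = 1·32.3 + 1·30.47 = 62.77 kips → 62.77 / 2 = 31.4 kips.
Bearing governs: 31.4 kips.

31.4 kips (bearing governs)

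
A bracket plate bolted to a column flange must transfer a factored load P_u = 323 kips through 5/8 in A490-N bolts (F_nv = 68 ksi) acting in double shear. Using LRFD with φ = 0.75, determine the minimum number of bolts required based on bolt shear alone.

11 bolts

A_b = π·0.625²/4 = 0.3068 in².
Per-bolt design strength φR_n = 0.75 × 68 × 0.3068 × 2 = 31.29 kips.
n ≥ 323 / 31.29 = 10.32 → use 11 bolts.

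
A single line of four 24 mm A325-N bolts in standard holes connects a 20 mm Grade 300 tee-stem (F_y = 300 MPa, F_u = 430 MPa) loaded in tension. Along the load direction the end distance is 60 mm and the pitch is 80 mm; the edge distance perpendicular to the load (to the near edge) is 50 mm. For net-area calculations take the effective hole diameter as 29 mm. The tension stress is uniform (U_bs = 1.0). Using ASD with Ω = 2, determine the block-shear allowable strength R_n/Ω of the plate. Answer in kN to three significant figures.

Shear plane L_v = 60 + 3·80 = 300 mm; A_gv = 300 × 20 = 6000 mm².
A_nv = (300 − 3.5·29) × 20 = 3970 mm².
A_nt = (50 − 0.5·29) × 20 = 710 mm².
0.6 F_u A_nv = 1024 kN; 0.6 F_y A_gv = 1080 kN → shear rupture governs the shear term.
R_n = 1024 + 1.0 × 430 × 710 / 1000 = 1330 kN.
Allowable strength R_n/Ω = 1330 / 2 = 665 kN.

665 kN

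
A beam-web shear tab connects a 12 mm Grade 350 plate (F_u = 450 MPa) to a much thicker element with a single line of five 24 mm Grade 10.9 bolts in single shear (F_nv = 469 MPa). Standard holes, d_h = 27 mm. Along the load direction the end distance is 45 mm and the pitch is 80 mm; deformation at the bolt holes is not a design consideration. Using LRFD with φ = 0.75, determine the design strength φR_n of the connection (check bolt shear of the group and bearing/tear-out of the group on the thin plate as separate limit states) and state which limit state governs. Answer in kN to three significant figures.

Bolt shear: A_b = π·24²/4 = 452.4 mm²; R_n = 469 × 452.4 × 5 × 1 / 1000 = 1061 kN → 0.75 × 1061 = 796 kN.
Bearing (1.5 l_c t F_u ≤ 3.0 d t F_u): upper limit = 3.0·24·12·450 / 1000 = 388.8 kN.
  Edge l_c = 45 − 27/2 = 31.5 → r_n = 255.2 kN; interior l_c = 80 − 27 = 53 → r_n = 388.8 kN.
  R_n,bearing = 1·255.2 + 4·388.8 = 1810 kN → 0.75 × 1810 = 1360 kN.
Bolt shear governs: 796 kN.

796 kN (bolt shear governs)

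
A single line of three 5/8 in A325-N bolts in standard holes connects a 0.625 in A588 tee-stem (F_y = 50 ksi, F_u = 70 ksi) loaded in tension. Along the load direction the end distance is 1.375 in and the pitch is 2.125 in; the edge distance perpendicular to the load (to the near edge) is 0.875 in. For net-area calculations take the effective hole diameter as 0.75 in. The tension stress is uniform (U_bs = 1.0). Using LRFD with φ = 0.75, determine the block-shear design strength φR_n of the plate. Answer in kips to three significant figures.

90.2 kips

Shear plane L_v = 1.375 + 2·2.125 = 5.625 in; A_gv = 5.625 × 0.625 = 3.516 in².
A_nv = (5.625 − 2.5·0.75) × 0.625 = 2.344 in².
A_nt = (0.875 − 0.5·0.75) × 0.625 = 0.3125 in².
0.6 F_u A_nv = 98.44 kips; 0.6 F_y A_gv = 105.5 kips → shear rupture governs the shear term.
R_n = 98.44 + 1.0 × 70 × 0.3125 = 120.3 kips.
Design strength φR_n = 0.75 × 120.3 = 90.2 kips.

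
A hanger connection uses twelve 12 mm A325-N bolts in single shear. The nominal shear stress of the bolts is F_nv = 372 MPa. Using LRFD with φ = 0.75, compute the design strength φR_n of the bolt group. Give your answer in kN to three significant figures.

379 kN

A_b = π × 12² / 4 = 113.1 mm².
R_n = F_nv · A_b · n · n_s = 372 × 113.1 × 12 × 1 / 1000 = 504.9 kN.
Design strength φR_n = 0.75 × 504.9 = 379 kN.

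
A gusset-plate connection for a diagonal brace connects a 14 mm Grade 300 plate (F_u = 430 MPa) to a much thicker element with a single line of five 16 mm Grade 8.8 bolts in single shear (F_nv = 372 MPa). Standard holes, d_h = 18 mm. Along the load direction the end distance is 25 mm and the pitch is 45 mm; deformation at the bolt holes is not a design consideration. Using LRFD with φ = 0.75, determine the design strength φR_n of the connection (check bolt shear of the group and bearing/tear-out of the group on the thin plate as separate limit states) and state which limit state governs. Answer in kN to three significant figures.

Bolt shear: A_b = π·16²/4 = 201.1 mm²; R_n = 372 × 201.1 × 5 × 1 / 1000 = 374 kN → 0.75 × 374 = 280 kN.
Bearing (1.5 l_c t F_u ≤ 3.0 d t F_u): upper limit = 3.0·16·14·430 / 1000 = 289 kN.
  Edge l_c = 25 − 18/2 = 16 → r_n = 144.5 kN; interior l_c = 45 − 18 = 27 → r_n = 243.8 kN.
  R_n,bearing = 1·144.5 + 4·243.8 = 1120 kN → 0.75 × 1120 = 840 kN.
Bolt shear governs: 280 kN.

280 kN (bolt shear governs)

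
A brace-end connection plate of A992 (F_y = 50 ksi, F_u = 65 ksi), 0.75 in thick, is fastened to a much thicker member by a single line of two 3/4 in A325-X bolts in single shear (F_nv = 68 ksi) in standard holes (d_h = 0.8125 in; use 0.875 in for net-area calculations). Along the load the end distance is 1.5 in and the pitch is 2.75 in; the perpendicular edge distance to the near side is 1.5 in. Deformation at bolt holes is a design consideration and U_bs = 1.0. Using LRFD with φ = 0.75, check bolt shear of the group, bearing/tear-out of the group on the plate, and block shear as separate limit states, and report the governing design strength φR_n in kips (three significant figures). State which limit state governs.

Bolt shear: A_b = π·0.75²/4 = 0.4418 in²; R_n = 68 × 0.4418 × 2 × 1 = 60.08 kips → 0.75 × 60.08 = 45.1 kips.
Bearing: edge l_c = 1.094, r_n = 63.98 kips; interior l_c = 1.938, r_n = 87.75 kips; R_n = 63.98 + 1·87.75 = 151.7 kips → 114 kips.
Block shear: A_gv = 3.188, A_nv = 2.203, A_nt = 0.7969 in²; R_n = min(0.6F_uA_nv, 0.6F_yA_gv) + U_bs·F_u·A_nt = 137.7 kips → 103 kips.
Bolt shear governs: 45.1 kips.

45.1 kips (bolt shear governs)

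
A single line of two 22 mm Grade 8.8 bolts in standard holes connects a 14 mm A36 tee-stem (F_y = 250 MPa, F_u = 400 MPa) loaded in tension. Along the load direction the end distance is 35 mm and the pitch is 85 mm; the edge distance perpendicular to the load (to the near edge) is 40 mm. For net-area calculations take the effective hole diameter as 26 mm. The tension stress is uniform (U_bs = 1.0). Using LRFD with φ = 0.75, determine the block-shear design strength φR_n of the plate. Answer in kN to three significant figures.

Shear plane L_v = 35 + 1·85 = 120 mm; A_gv = 120 × 14 = 1680 mm².
A_nv = (120 − 1.5·26) × 14 = 1134 mm².
A_nt = (40 − 0.5·26) × 14 = 378 mm².
0.6 F_u A_nv = 272.2 kN; 0.6 F_y A_gv = 252 kN → shear yielding governs the shear term.
R_n = 252 + 1.0 × 400 × 378 / 1000 = 403.2 kN.
Design strength φR_n = 0.75 × 403.2 = 302 kN.

302 kN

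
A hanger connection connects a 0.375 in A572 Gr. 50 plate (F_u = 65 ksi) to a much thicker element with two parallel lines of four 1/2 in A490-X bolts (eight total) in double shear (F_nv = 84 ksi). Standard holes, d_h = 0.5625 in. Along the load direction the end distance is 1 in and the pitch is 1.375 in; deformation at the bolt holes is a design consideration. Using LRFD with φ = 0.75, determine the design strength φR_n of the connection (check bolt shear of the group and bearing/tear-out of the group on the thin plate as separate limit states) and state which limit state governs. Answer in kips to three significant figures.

Bolt shear: A_b = π·0.5²/4 = 0.1963 in²; R_n = 84 × 0.1963 × 8 × 2 = 263.9 kips → 0.75 × 263.9 = 198 kips.
Bearing (1.2 l_c t F_u ≤ 2.4 d t F_u): upper limit = 2.4·0.5·0.375·65 = 29.25 kips.
  Edge l_c = 1 − 0.5625/2 = 0.7188 → r_n = 21.02 kips; interior l_c = 1.375 − 0.5625 = 0.8125 → r_n = 23.77 kips.
  R_n,bearing = 2·21.02 + 6·23.77 = 184.6 kips → 0.75 × 184.6 = 138 kips.
Bearing governs: 138 kips.

138 kips (bearing governs)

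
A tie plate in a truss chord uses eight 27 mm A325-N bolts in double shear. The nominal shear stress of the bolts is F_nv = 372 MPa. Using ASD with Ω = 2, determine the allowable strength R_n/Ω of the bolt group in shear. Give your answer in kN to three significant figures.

A_b = π × 27² / 4 = 572.6 mm².
R_n = F_nv · A_b · n · n_s = 372 × 572.6 × 8 × 2 / 1000 = 3408 kN.
Allowable strength R_n/Ω = 3408 / 2 = 1700 kN.

1700 kN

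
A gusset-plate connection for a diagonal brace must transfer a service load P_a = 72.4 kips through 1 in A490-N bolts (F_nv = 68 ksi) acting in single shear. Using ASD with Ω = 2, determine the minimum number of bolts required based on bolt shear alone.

A_b = π·1²/4 = 0.7854 in².
Per-bolt allowable strength R_n/Ω = 68 × 0.7854 × 1 / 2 = 26.7 kips.
n ≥ 72.4 / 26.7 = 2.711 → use 3 bolts.

3 bolts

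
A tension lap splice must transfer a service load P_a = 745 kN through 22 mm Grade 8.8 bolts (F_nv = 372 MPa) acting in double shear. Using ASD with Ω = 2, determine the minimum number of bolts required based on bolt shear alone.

6 bolts

A_b = π·22²/4 = 380.1 mm².
Per-bolt allowable strength R_n/Ω = 372 × 380.1 × 2 / 1000 / 2 = 141.4 kN.
n ≥ 745 / 141.4 = 5.268 → use 6 bolts.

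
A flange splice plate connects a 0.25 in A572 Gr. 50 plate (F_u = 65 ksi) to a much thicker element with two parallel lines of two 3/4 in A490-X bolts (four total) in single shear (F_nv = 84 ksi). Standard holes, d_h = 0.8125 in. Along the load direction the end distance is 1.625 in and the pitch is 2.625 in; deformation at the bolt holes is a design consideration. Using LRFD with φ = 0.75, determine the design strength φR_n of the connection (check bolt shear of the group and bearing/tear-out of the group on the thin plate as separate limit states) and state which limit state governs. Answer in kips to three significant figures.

Bolt shear: A_b = π·0.75²/4 = 0.4418 in²; R_n = 84 × 0.4418 × 4 × 1 = 148.4 kips → 0.75 × 148.4 = 111 kips.
Bearing (1.2 l_c t F_u ≤ 2.4 d t F_u): upper limit = 2.4·0.75·0.25·65 = 29.25 kips.
  Edge l_c = 1.625 − 0.8125/2 = 1.219 → r_n = 23.77 kips; interior l_c = 2.625 − 0.8125 = 1.812 → r_n = 29.25 kips.
  R_n,bearing = 2·23.77 + 2·29.25 = 106 kips → 0.75 × 106 = 79.5 kips.
Bearing governs: 79.5 kips.

79.5 kips (bearing governs)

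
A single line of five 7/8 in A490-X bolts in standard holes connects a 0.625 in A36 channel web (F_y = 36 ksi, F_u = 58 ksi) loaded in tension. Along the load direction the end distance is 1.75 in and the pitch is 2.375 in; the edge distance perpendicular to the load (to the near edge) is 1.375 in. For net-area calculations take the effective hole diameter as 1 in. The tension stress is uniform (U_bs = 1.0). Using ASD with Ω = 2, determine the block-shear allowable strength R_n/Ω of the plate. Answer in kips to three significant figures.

89.3 kips

Shear plane L_v = 1.75 + 4·2.375 = 11.25 in; A_gv = 11.25 × 0.625 = 7.031 in².
A_nv = (11.25 − 4.5·1) × 0.625 = 4.219 in².
A_nt = (1.375 − 0.5·1) × 0.625 = 0.5469 in².
0.6 F_u A_nv = 146.8 kips; 0.6 F_y A_gv = 151.9 kips → shear rupture governs the shear term.
R_n = 146.8 + 1.0 × 58 × 0.5469 = 178.5 kips.
Allowable strength R_n/Ω = 178.5 / 2 = 89.3 kips.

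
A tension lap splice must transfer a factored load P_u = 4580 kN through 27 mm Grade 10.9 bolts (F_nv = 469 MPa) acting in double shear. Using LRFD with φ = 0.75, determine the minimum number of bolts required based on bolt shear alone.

A_b = π·27²/4 = 572.6 mm².
Per-bolt design strength φR_n = 0.75 × 469 × 572.6 × 2 / 1000 = 402.8 kN.
n ≥ 4580 / 402.8 = 11.37 → use 12 bolts.

12 bolts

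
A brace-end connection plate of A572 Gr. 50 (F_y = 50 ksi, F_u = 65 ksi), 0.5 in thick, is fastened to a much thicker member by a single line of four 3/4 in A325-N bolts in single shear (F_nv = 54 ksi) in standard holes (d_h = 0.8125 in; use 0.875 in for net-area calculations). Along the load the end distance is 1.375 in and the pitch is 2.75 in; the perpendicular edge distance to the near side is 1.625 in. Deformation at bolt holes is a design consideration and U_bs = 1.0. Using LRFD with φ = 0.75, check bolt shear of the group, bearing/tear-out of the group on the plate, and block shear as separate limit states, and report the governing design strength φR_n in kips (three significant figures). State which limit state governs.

71.6 kips (bolt shear governs)

Bolt shear: A_b = π·0.75²/4 = 0.4418 in²; R_n = 54 × 0.4418 × 4 × 1 = 95.43 kips → 0.75 × 95.43 = 71.6 kips.
Bearing: edge l_c = 0.9688, r_n = 37.78 kips; interior l_c = 1.938, r_n = 58.5 kips; R_n = 37.78 + 3·58.5 = 213.3 kips → 160 kips.
Block shear: A_gv = 4.812, A_nv = 3.281, A_nt = 0.5938 in²; R_n = min(0.6F_uA_nv, 0.6F_yA_gv) + U_bs·F_u·A_nt = 166.6 kips → 125 kips.
Bolt shear governs: 71.6 kips.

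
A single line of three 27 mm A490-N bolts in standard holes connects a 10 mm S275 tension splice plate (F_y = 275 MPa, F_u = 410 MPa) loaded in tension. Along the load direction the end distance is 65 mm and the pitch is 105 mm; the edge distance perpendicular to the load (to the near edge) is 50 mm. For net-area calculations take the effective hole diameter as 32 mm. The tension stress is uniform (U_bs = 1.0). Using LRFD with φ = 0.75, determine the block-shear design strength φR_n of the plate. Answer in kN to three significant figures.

445 kN

Shear plane L_v = 65 + 2·105 = 275 mm; A_gv = 275 × 10 = 2750 mm².
A_nv = (275 − 2.5·32) × 10 = 1950 mm².
A_nt = (50 − 0.5·32) × 10 = 340 mm².
0.6 F_u A_nv = 479.7 kN; 0.6 F_y A_gv = 453.8 kN → shear yielding governs the shear term.
R_n = 453.8 + 1.0 × 410 × 340 / 1000 = 593.1 kN.
Design strength φR_n = 0.75 × 593.1 = 445 kN.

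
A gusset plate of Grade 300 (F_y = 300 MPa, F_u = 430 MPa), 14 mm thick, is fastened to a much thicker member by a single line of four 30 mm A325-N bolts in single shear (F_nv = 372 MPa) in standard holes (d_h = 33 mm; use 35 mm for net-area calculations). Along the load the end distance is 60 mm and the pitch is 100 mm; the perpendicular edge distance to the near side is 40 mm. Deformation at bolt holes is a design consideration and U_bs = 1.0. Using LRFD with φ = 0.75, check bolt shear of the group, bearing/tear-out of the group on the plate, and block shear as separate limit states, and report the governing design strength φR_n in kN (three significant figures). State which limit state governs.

745 kN (block shear governs)

Bolt shear: A_b = π·30²/4 = 706.9 mm²; R_n = 372 × 706.9 × 4 × 1 / 1000 = 1052 kN → 0.75 × 1052 = 789 kN.
Bearing: edge l_c = 43.5, r_n = 314.2 kN; interior l_c = 67, r_n = 433.4 kN; R_n = 314.2 + 3·433.4 = 1615 kN → 1210 kN.
Block shear: A_gv = 5040, A_nv = 3325, A_nt = 315 mm²; R_n = min(0.6F_uA_nv, 0.6F_yA_gv) + U_bs·F_u·A_nt = 993.3 kN → 745 kN.
Block shear governs: 745 kN.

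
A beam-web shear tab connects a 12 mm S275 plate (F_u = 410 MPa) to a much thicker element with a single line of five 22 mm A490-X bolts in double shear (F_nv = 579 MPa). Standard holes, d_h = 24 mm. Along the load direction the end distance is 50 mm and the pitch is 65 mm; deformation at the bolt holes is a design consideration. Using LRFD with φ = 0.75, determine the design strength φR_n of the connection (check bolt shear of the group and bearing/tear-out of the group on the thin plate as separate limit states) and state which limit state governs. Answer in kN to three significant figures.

Bolt shear: A_b = π·22²/4 = 380.1 mm²; R_n = 579 × 380.1 × 5 × 2 / 1000 = 2201 kN → 0.75 × 2201 = 1650 kN.
Bearing (1.2 l_c t F_u ≤ 2.4 d t F_u): upper limit = 2.4·22·12·410 / 1000 = 259.8 kN.
  Edge l_c = 50 − 24/2 = 38 → r_n = 224.4 kN; interior l_c = 65 − 24 = 41 → r_n = 242.1 kN.
  R_n,bearing = 1·224.4 + 4·242.1 = 1193 kN → 0.75 × 1193 = 894 kN.
Bearing governs: 894 kN.

894 kN (bearing governs)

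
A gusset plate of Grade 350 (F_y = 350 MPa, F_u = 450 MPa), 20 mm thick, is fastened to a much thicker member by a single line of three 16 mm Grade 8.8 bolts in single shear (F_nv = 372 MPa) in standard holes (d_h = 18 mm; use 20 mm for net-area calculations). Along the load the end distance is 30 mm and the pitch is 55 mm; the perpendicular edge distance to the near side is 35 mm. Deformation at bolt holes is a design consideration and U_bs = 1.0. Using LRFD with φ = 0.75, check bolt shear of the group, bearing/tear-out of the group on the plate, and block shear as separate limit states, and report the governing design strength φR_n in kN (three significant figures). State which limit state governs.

168 kN (bolt shear governs)

Bolt shear: A_b = π·16²/4 = 201.1 mm²; R_n = 372 × 201.1 × 3 × 1 / 1000 = 224.4 kN → 0.75 × 224.4 = 168 kN.
Bearing: edge l_c = 21, r_n = 226.8 kN; interior l_c = 37, r_n = 345.6 kN; R_n = 226.8 + 2·345.6 = 918 kN → 688 kN.
Block shear: A_gv = 2800, A_nv = 1800, A_nt = 500 mm²; R_n = min(0.6F_uA_nv, 0.6F_yA_gv) + U_bs·F_u·A_nt = 711 kN → 533 kN.
Bolt shear governs: 168 kN.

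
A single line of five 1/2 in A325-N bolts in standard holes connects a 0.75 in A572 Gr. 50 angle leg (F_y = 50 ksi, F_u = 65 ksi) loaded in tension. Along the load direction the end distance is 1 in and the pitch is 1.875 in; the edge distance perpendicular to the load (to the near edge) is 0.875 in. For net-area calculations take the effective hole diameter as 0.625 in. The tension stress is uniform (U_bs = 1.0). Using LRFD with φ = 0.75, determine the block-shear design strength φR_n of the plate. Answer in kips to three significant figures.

145 kips

Shear plane L_v = 1 + 4·1.875 = 8.5 in; A_gv = 8.5 × 0.75 = 6.375 in².
A_nv = (8.5 − 4.5·0.625) × 0.75 = 4.266 in².
A_nt = (0.875 − 0.5·0.625) × 0.75 = 0.4219 in².
0.6 F_u A_nv = 166.4 kips; 0.6 F_y A_gv = 191.2 kips → shear rupture governs the shear term.
R_n = 166.4 + 1.0 × 65 × 0.4219 = 193.8 kips.
Design strength φR_n = 0.75 × 193.8 = 145 kips.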